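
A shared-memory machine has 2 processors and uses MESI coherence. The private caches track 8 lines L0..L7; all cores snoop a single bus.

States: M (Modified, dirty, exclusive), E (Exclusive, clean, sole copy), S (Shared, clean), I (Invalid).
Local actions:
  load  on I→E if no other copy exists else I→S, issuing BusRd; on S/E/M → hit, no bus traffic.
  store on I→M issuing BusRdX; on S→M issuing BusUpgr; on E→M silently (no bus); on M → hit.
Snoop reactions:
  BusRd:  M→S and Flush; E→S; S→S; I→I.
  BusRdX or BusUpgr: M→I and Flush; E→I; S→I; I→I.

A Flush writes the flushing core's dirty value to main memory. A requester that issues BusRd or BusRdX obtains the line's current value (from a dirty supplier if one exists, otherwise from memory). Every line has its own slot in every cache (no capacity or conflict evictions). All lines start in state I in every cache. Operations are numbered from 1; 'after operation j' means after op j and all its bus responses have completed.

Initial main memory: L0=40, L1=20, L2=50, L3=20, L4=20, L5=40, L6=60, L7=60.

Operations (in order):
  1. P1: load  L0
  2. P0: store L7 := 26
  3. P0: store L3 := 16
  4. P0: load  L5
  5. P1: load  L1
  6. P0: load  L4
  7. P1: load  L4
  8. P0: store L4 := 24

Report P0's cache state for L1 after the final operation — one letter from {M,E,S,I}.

state = I

[1] P1: load  L0 | P0:I, P1:E(40) | bus: BusRd
[2] P0: store L7 := 26 | P0:M(26), P1:I | bus: BusRdX
[3] P0: store L3 := 16 | P0:M(16), P1:I | bus: BusRdX
[4] P0: load  L5 | P0:E(40), P1:I | bus: BusRd
[5] P1: load  L1 | P0:I, P1:E(20) | bus: BusRd
[6] P0: load  L4 | P0:E(20), P1:I | bus: BusRd
[7] P1: load  L4 | P0:S(20), P1:S(20) | bus: BusRd
[8] P0: store L4 := 24 | P0:M(24), P1:I | bus: BusUpgr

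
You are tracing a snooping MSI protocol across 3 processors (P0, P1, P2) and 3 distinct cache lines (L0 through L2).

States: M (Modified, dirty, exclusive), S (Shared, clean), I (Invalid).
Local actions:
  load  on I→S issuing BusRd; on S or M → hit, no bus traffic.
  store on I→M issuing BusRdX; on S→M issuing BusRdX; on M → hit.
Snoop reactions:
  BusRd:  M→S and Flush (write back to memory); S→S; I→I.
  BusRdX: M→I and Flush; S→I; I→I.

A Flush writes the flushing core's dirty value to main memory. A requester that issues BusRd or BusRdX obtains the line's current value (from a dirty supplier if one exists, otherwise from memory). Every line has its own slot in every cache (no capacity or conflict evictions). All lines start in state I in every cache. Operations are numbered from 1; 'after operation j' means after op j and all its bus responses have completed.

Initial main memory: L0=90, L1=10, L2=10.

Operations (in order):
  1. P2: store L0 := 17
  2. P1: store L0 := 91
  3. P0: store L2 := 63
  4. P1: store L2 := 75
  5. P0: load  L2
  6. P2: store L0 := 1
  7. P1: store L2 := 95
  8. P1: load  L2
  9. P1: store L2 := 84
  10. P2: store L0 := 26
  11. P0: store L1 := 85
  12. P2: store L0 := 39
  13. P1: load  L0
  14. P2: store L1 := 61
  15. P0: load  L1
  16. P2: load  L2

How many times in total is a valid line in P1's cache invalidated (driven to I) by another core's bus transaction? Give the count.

step 1: P2: store L0 := 17  ⟶  IIM  (L0)  txn=BusRdX  M[L0]=90
step 2: P1: store L0 := 91  ⟶  IMI  (L0)  txn=BusRdX+Flush  M[L0]=17
step 3: P0: store L2 := 63  ⟶  MII  (L2)  txn=BusRdX  M[L2]=10
step 4: P1: store L2 := 75  ⟶  IMI  (L2)  txn=BusRdX+Flush  M[L2]=63
step 5: P0: load  L2  ⟶  SSI  (L2)  txn=BusRd+Flush  M[L2]=75
step 6: P2: store L0 := 1  ⟶  IIM  (L0)  txn=BusRdX+Flush  M[L0]=91
step 7: P1: store L2 := 95  ⟶  IMI  (L2)  txn=BusRdX  M[L2]=75
step 8: P1: load  L2  ⟶  IMI  (L2)  txn=∅  M[L2]=75
step 9: P1: store L2 := 84  ⟶  IMI  (L2)  txn=∅  M[L2]=75
step 10: P2: store L0 := 26  ⟶  IIM  (L0)  txn=∅  M[L0]=91
step 11: P0: store L1 := 85  ⟶  MII  (L1)  txn=BusRdX  M[L1]=10
step 12: P2: store L0 := 39  ⟶  IIM  (L0)  txn=∅  M[L0]=91
step 13: P1: load  L0  ⟶  ISS  (L0)  txn=BusRd+Flush  M[L0]=39
step 14: P2: store L1 := 61  ⟶  IIM  (L1)  txn=BusRdX+Flush  M[L1]=85
step 15: P0: load  L1  ⟶  SIS  (L1)  txn=BusRd+Flush  M[L1]=61
step 16: P2: load  L2  ⟶  ISS  (L2)  txn=BusRd+Flush  M[L2]=84

invalidations = 1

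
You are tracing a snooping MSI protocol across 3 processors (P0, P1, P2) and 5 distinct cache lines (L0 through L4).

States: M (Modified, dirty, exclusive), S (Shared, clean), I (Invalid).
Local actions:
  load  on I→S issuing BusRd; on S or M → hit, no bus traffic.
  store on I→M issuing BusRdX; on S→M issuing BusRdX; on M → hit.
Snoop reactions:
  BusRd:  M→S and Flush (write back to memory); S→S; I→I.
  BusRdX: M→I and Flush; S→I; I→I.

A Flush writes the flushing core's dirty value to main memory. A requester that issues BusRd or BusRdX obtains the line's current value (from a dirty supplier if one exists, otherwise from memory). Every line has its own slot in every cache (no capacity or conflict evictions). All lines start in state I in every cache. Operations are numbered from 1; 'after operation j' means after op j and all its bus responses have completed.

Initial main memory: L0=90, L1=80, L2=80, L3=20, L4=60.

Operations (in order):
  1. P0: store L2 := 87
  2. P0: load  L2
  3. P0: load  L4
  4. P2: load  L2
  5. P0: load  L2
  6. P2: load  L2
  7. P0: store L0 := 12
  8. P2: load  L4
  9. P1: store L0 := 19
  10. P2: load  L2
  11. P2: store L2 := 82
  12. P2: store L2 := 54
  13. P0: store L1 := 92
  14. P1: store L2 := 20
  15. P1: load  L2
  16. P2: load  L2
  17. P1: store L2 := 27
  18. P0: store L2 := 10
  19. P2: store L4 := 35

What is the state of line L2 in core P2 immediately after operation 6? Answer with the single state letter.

state = S

[1] P0: store L2 := 87 | P0:M(87), P1:I, P2:I | bus: BusRdX
[2] P0: load  L2 | P0:M(87), P1:I, P2:I | bus: none
[3] P0: load  L4 | P0:S(60), P1:I, P2:I | bus: BusRd
[4] P2: load  L2 | P0:S(87), P1:I, P2:S(87) | bus: BusRd,Flush
[5] P0: load  L2 | P0:S(87), P1:I, P2:S(87) | bus: none
[6] P2: load  L2 | P0:S(87), P1:I, P2:S(87) | bus: none
[7] P0: store L0 := 12 | P0:M(12), P1:I, P2:I | bus: BusRdX
[8] P2: load  L4 | P0:S(60), P1:I, P2:S(60) | bus: BusRd
[9] P1: store L0 := 19 | P0:I, P1:M(19), P2:I | bus: BusRdX,Flush
[10] P2: load  L2 | P0:S(87), P1:I, P2:S(87) | bus: none
[11] P2: store L2 := 82 | P0:I, P1:I, P2:M(82) | bus: BusRdX
[12] P2: store L2 := 54 | P0:I, P1:I, P2:M(54) | bus: none
[13] P0: store L1 := 92 | P0:M(92), P1:I, P2:I | bus: BusRdX
[14] P1: store L2 := 20 | P0:I, P1:M(20), P2:I | bus: BusRdX,Flush
[15] P1: load  L2 | P0:I, P1:M(20), P2:I | bus: none
[16] P2: load  L2 | P0:I, P1:S(20), P2:S(20) | bus: BusRd,Flush
[17] P1: store L2 := 27 | P0:I, P1:M(27), P2:I | bus: BusRdX
[18] P0: store L2 := 10 | P0:M(10), P1:I, P2:I | bus: BusRdX,Flush
[19] P2: store L4 := 35 | P0:I, P1:I, P2:M(35) | bus: BusRdX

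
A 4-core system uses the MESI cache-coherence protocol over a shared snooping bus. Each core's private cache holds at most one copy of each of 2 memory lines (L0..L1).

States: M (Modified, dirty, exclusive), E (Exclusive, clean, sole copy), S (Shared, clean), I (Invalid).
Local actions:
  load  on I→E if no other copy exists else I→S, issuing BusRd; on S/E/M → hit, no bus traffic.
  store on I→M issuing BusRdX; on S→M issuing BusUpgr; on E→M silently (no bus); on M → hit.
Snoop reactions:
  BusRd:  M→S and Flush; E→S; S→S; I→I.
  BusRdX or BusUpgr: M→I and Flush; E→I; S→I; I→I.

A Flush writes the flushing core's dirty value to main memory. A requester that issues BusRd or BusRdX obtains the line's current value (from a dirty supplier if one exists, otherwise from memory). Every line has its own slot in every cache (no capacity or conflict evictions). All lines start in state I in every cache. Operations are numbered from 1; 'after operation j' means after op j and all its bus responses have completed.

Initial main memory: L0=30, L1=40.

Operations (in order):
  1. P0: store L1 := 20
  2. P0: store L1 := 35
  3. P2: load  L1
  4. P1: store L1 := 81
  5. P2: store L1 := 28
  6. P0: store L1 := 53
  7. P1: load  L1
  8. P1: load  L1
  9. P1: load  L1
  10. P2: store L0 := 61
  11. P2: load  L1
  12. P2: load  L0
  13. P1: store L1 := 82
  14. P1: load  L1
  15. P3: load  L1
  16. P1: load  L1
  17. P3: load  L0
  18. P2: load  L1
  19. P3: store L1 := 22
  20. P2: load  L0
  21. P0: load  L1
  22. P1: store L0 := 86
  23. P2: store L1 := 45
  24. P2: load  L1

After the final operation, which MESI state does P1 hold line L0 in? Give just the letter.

state = M

[1] P0: store L1 := 20 | P0:M(20), P1:I, P2:I, P3:I | bus: BusRdX
[2] P0: store L1 := 35 | P0:M(35), P1:I, P2:I, P3:I | bus: none
[3] P2: load  L1 | P0:S(35), P1:I, P2:S(35), P3:I | bus: BusRd,Flush
[4] P1: store L1 := 81 | P0:I, P1:M(81), P2:I, P3:I | bus: BusRdX
[5] P2: store L1 := 28 | P0:I, P1:I, P2:M(28), P3:I | bus: BusRdX,Flush
[6] P0: store L1 := 53 | P0:M(53), P1:I, P2:I, P3:I | bus: BusRdX,Flush
[7] P1: load  L1 | P0:S(53), P1:S(53), P2:I, P3:I | bus: BusRd,Flush
[8] P1: load  L1 | P0:S(53), P1:S(53), P2:I, P3:I | bus: none
[9] P1: load  L1 | P0:S(53), P1:S(53), P2:I, P3:I | bus: none
[10] P2: store L0 := 61 | P0:I, P1:I, P2:M(61), P3:I | bus: BusRdX
[11] P2: load  L1 | P0:S(53), P1:S(53), P2:S(53), P3:I | bus: BusRd
[12] P2: load  L0 | P0:I, P1:I, P2:M(61), P3:I | bus: none
[13] P1: store L1 := 82 | P0:I, P1:M(82), P2:I, P3:I | bus: BusUpgr
[14] P1: load  L1 | P0:I, P1:M(82), P2:I, P3:I | bus: none
[15] P3: load  L1 | P0:I, P1:S(82), P2:I, P3:S(82) | bus: BusRd,Flush
[16] P1: load  L1 | P0:I, P1:S(82), P2:I, P3:S(82) | bus: none
[17] P3: load  L0 | P0:I, P1:I, P2:S(61), P3:S(61) | bus: BusRd,Flush
[18] P2: load  L1 | P0:I, P1:S(82), P2:S(82), P3:S(82) | bus: BusRd
[19] P3: store L1 := 22 | P0:I, P1:I, P2:I, P3:M(22) | bus: BusUpgr
[20] P2: load  L0 | P0:I, P1:I, P2:S(61), P3:S(61) | bus: none
[21] P0: load  L1 | P0:S(22), P1:I, P2:I, P3:S(22) | bus: BusRd,Flush
[22] P1: store L0 := 86 | P0:I, P1:M(86), P2:I, P3:I | bus: BusRdX
[23] P2: store L1 := 45 | P0:I, P1:I, P2:M(45), P3:I | bus: BusRdX
[24] P2: load  L1 | P0:I, P1:I, P2:M(45), P3:I | bus: none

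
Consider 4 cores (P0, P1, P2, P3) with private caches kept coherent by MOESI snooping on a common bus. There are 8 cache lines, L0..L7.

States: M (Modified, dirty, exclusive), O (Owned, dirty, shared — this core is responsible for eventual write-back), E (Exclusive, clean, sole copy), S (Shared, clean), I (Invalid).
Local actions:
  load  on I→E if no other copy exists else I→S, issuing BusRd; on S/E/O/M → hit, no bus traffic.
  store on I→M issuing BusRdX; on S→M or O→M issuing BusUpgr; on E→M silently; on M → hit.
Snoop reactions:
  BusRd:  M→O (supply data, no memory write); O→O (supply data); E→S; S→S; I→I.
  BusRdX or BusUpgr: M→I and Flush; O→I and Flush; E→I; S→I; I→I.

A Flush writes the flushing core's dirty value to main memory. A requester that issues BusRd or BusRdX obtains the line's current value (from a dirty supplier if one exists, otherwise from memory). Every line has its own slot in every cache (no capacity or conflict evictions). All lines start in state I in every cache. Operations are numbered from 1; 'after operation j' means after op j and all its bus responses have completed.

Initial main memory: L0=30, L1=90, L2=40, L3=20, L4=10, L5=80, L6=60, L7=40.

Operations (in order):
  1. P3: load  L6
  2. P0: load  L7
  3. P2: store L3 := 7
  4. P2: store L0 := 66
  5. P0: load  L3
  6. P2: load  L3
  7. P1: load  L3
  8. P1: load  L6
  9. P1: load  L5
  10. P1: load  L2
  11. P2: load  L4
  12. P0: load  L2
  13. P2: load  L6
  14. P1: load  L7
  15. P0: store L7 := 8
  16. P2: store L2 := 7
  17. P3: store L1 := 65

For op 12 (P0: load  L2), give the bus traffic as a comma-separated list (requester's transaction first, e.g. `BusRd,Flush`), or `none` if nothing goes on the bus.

  op1 P3: load  L6 → I/I/I/E on L6; bus BusRd; mem=60
  op2 P0: load  L7 → E/I/I/I on L7; bus BusRd; mem=40
  op3 P2: store L3 := 7 → I/I/M/I on L3; bus BusRdX; mem=20
  op4 P2: store L0 := 66 → I/I/M/I on L0; bus BusRdX; mem=30
  op5 P0: load  L3 → S/I/O/I on L3; bus BusRd; mem=20
  op6 P2: load  L3 → S/I/O/I on L3; bus (none); mem=20
  op7 P1: load  L3 → S/S/O/I on L3; bus BusRd; mem=20
  op8 P1: load  L6 → I/S/I/S on L6; bus BusRd; mem=60
  op9 P1: load  L5 → I/E/I/I on L5; bus BusRd; mem=80
  op10 P1: load  L2 → I/E/I/I on L2; bus BusRd; mem=40
  op11 P2: load  L4 → I/I/E/I on L4; bus BusRd; mem=10
  op12 P0: load  L2 → S/S/I/I on L2; bus BusRd; mem=40
  op13 P2: load  L6 → I/S/S/S on L6; bus BusRd; mem=60
  op14 P1: load  L7 → S/S/I/I on L7; bus BusRd; mem=40
  op15 P0: store L7 := 8 → M/I/I/I on L7; bus BusUpgr; mem=40
  op16 P2: store L2 := 7 → I/I/M/I on L2; bus BusRdX; mem=40
  op17 P3: store L1 := 65 → I/I/I/M on L1; bus BusRdX; mem=90

bus = BusRd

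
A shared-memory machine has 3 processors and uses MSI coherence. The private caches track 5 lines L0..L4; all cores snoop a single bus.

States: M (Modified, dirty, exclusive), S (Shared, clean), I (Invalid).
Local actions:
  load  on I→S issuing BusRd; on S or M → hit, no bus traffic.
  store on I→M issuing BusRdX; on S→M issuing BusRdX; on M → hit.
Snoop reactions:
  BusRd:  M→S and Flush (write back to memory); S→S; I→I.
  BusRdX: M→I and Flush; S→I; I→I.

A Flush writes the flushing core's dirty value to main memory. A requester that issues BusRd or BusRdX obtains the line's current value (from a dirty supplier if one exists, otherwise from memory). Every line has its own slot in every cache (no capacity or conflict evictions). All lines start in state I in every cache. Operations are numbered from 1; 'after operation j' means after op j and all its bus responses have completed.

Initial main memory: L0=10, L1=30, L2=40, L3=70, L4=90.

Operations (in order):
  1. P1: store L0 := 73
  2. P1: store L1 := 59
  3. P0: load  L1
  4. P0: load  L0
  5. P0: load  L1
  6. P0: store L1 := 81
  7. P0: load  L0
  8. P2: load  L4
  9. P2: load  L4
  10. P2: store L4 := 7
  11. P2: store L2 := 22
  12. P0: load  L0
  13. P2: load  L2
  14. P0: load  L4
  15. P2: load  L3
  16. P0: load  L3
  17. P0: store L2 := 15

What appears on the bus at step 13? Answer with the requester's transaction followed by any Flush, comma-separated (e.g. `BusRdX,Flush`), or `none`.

step 1: P1: store L0 := 73  ⟶  IMI  (L0)  txn=BusRdX  M[L0]=10
step 2: P1: store L1 := 59  ⟶  IMI  (L1)  txn=BusRdX  M[L1]=30
step 3: P0: load  L1  ⟶  SSI  (L1)  txn=BusRd+Flush  M[L1]=59
step 4: P0: load  L0  ⟶  SSI  (L0)  txn=BusRd+Flush  M[L0]=73
step 5: P0: load  L1  ⟶  SSI  (L1)  txn=∅  M[L1]=59
step 6: P0: store L1 := 81  ⟶  MII  (L1)  txn=BusRdX  M[L1]=59
step 7: P0: load  L0  ⟶  SSI  (L0)  txn=∅  M[L0]=73
step 8: P2: load  L4  ⟶  IIS  (L4)  txn=BusRd  M[L4]=90
step 9: P2: load  L4  ⟶  IIS  (L4)  txn=∅  M[L4]=90
step 10: P2: store L4 := 7  ⟶  IIM  (L4)  txn=BusRdX  M[L4]=90
step 11: P2: store L2 := 22  ⟶  IIM  (L2)  txn=BusRdX  M[L2]=40
step 12: P0: load  L0  ⟶  SSI  (L0)  txn=∅  M[L0]=73
step 13: P2: load  L2  ⟶  IIM  (L2)  txn=∅  M[L2]=40
step 14: P0: load  L4  ⟶  SIS  (L4)  txn=BusRd+Flush  M[L4]=7
step 15: P2: load  L3  ⟶  IIS  (L3)  txn=BusRd  M[L3]=70
step 16: P0: load  L3  ⟶  SIS  (L3)  txn=BusRd  M[L3]=70
step 17: P0: store L2 := 15  ⟶  MII  (L2)  txn=BusRdX+Flush  M[L2]=22

bus = none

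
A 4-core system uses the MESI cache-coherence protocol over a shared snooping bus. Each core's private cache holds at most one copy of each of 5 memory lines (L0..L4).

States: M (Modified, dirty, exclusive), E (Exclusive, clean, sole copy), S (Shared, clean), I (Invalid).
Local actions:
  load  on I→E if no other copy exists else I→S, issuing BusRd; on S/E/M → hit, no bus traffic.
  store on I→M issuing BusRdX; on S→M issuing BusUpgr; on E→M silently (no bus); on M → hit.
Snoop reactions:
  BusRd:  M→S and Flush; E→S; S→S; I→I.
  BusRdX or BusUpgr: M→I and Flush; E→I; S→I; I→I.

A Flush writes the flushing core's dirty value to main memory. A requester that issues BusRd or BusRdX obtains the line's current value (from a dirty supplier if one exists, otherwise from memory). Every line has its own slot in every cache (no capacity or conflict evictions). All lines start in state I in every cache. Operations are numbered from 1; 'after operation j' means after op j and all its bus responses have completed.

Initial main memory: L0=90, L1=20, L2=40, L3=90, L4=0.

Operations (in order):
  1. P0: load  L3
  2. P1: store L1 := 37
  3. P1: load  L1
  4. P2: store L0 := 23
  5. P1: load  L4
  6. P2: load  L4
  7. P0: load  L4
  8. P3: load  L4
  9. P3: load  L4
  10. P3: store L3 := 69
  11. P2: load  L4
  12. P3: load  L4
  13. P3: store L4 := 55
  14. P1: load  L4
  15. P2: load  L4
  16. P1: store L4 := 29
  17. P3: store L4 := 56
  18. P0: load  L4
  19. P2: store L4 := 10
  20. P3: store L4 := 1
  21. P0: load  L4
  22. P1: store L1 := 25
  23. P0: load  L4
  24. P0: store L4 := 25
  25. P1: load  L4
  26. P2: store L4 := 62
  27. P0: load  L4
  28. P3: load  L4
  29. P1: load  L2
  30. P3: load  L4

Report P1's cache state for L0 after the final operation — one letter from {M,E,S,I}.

step 1: P0: load  L3  ⟶  EIII  (L3)  txn=BusRd  M[L3]=90
step 2: P1: store L1 := 37  ⟶  IMII  (L1)  txn=BusRdX  M[L1]=20
step 3: P1: load  L1  ⟶  IMII  (L1)  txn=∅  M[L1]=20
step 4: P2: store L0 := 23  ⟶  IIMI  (L0)  txn=BusRdX  M[L0]=90
step 5: P1: load  L4  ⟶  IEII  (L4)  txn=BusRd  M[L4]=0
step 6: P2: load  L4  ⟶  ISSI  (L4)  txn=BusRd  M[L4]=0
step 7: P0: load  L4  ⟶  SSSI  (L4)  txn=BusRd  M[L4]=0
step 8: P3: load  L4  ⟶  SSSS  (L4)  txn=BusRd  M[L4]=0
step 9: P3: load  L4  ⟶  SSSS  (L4)  txn=∅  M[L4]=0
step 10: P3: store L3 := 69  ⟶  IIIM  (L3)  txn=BusRdX  M[L3]=90
step 11: P2: load  L4  ⟶  SSSS  (L4)  txn=∅  M[L4]=0
step 12: P3: load  L4  ⟶  SSSS  (L4)  txn=∅  M[L4]=0
step 13: P3: store L4 := 55  ⟶  IIIM  (L4)  txn=BusUpgr  M[L4]=0
step 14: P1: load  L4  ⟶  ISIS  (L4)  txn=BusRd+Flush  M[L4]=55
step 15: P2: load  L4  ⟶  ISSS  (L4)  txn=BusRd  M[L4]=55
step 16: P1: store L4 := 29  ⟶  IMII  (L4)  txn=BusUpgr  M[L4]=55
step 17: P3: store L4 := 56  ⟶  IIIM  (L4)  txn=BusRdX+Flush  M[L4]=29
step 18: P0: load  L4  ⟶  SIIS  (L4)  txn=BusRd+Flush  M[L4]=56
step 19: P2: store L4 := 10  ⟶  IIMI  (L4)  txn=BusRdX  M[L4]=56
step 20: P3: store L4 := 1  ⟶  IIIM  (L4)  txn=BusRdX+Flush  M[L4]=10
step 21: P0: load  L4  ⟶  SIIS  (L4)  txn=BusRd+Flush  M[L4]=1
step 22: P1: store L1 := 25  ⟶  IMII  (L1)  txn=∅  M[L1]=20
step 23: P0: load  L4  ⟶  SIIS  (L4)  txn=∅  M[L4]=1
step 24: P0: store L4 := 25  ⟶  MIII  (L4)  txn=BusUpgr  M[L4]=1
step 25: P1: load  L4  ⟶  SSII  (L4)  txn=BusRd+Flush  M[L4]=25
step 26: P2: store L4 := 62  ⟶  IIMI  (L4)  txn=BusRdX  M[L4]=25
step 27: P0: load  L4  ⟶  SISI  (L4)  txn=BusRd+Flush  M[L4]=62
step 28: P3: load  L4  ⟶  SISS  (L4)  txn=BusRd  M[L4]=62
step 29: P1: load  L2  ⟶  IEII  (L2)  txn=BusRd  M[L2]=40
step 30: P3: load  L4  ⟶  SISS  (L4)  txn=∅  M[L4]=62

state = I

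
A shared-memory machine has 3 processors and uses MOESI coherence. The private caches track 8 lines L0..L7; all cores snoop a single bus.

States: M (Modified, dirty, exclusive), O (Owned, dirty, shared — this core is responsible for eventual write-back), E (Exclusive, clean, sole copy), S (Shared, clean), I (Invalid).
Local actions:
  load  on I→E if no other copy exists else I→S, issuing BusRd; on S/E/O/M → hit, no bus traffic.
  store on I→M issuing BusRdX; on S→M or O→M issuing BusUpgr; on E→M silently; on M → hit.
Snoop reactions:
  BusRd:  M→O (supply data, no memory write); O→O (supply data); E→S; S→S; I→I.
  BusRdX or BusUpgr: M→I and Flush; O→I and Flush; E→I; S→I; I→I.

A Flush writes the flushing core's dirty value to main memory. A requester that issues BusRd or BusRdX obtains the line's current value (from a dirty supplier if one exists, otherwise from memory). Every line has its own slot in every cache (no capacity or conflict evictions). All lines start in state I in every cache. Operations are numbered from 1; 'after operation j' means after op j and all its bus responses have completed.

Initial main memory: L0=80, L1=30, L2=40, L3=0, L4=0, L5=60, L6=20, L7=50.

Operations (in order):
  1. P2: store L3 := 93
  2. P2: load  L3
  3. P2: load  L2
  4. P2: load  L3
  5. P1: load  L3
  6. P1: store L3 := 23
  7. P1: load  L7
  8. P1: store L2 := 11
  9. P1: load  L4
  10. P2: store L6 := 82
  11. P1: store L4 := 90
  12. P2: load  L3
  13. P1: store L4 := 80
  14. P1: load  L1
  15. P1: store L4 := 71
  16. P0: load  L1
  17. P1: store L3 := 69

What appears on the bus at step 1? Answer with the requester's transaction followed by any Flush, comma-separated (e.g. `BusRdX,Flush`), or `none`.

bus = BusRdX

[1] P2: store L3 := 93 | P0:I, P1:I, P2:M(93) | bus: BusRdX
[2] P2: load  L3 | P0:I, P1:I, P2:M(93) | bus: none
[3] P2: load  L2 | P0:I, P1:I, P2:E(40) | bus: BusRd
[4] P2: load  L3 | P0:I, P1:I, P2:M(93) | bus: none
[5] P1: load  L3 | P0:I, P1:S(93), P2:O(93) | bus: BusRd
[6] P1: store L3 := 23 | P0:I, P1:M(23), P2:I | bus: BusUpgr,Flush
[7] P1: load  L7 | P0:I, P1:E(50), P2:I | bus: BusRd
[8] P1: store L2 := 11 | P0:I, P1:M(11), P2:I | bus: BusRdX
[9] P1: load  L4 | P0:I, P1:E(0), P2:I | bus: BusRd
[10] P2: store L6 := 82 | P0:I, P1:I, P2:M(82) | bus: BusRdX
[11] P1: store L4 := 90 | P0:I, P1:M(90), P2:I | bus: none
[12] P2: load  L3 | P0:I, P1:O(23), P2:S(23) | bus: BusRd
[13] P1: store L4 := 80 | P0:I, P1:M(80), P2:I | bus: none
[14] P1: load  L1 | P0:I, P1:E(30), P2:I | bus: BusRd
[15] P1: store L4 := 71 | P0:I, P1:M(71), P2:I | bus: none
[16] P0: load  L1 | P0:S(30), P1:S(30), P2:I | bus: BusRd
[17] P1: store L3 := 69 | P0:I, P1:M(69), P2:I | bus: BusUpgr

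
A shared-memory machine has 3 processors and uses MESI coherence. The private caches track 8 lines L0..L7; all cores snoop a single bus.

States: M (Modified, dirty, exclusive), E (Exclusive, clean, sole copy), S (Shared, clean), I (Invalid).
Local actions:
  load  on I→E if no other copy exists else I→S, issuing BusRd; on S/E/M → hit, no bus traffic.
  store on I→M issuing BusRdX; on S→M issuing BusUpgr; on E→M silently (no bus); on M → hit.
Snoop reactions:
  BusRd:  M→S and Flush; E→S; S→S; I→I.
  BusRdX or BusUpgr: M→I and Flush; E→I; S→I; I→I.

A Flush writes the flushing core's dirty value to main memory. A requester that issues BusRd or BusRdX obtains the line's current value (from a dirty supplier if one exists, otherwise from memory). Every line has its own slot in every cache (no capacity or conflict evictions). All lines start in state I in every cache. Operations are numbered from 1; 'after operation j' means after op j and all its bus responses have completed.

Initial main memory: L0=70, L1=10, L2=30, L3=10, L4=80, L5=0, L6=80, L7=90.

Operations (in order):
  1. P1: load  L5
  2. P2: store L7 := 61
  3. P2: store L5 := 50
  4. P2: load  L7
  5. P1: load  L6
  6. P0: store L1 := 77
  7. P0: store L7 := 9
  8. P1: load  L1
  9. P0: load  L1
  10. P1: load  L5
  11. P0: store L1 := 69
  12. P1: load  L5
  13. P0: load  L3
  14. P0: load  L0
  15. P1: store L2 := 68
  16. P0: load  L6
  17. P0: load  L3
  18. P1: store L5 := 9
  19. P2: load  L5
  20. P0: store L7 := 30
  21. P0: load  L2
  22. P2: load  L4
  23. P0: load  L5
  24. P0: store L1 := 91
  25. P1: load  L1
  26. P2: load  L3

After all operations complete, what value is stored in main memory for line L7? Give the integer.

memory[L7] = 61

1. P1: load  L5  bus=[BusRd]  L5: P0=I P1=E P2=I  mem[L5]=0
2. P2: store L7 := 61  bus=[BusRdX]  L7: P0=I P1=I P2=M  mem[L7]=90
3. P2: store L5 := 50  bus=[BusRdX]  L5: P0=I P1=I P2=M  mem[L5]=0
4. P2: load  L7  bus=[-]  L7: P0=I P1=I P2=M  mem[L7]=90
5. P1: load  L6  bus=[BusRd]  L6: P0=I P1=E P2=I  mem[L6]=80
6. P0: store L1 := 77  bus=[BusRdX]  L1: P0=M P1=I P2=I  mem[L1]=10
7. P0: store L7 := 9  bus=[BusRdX,Flush]  L7: P0=M P1=I P2=I  mem[L7]=61
8. P1: load  L1  bus=[BusRd,Flush]  L1: P0=S P1=S P2=I  mem[L1]=77
9. P0: load  L1  bus=[-]  L1: P0=S P1=S P2=I  mem[L1]=77
10. P1: load  L5  bus=[BusRd,Flush]  L5: P0=I P1=S P2=S  mem[L5]=50
11. P0: store L1 := 69  bus=[BusUpgr]  L1: P0=M P1=I P2=I  mem[L1]=77
12. P1: load  L5  bus=[-]  L5: P0=I P1=S P2=S  mem[L5]=50
13. P0: load  L3  bus=[BusRd]  L3: P0=E P1=I P2=I  mem[L3]=10
14. P0: load  L0  bus=[BusRd]  L0: P0=E P1=I P2=I  mem[L0]=70
15. P1: store L2 := 68  bus=[BusRdX]  L2: P0=I P1=M P2=I  mem[L2]=30
16. P0: load  L6  bus=[BusRd]  L6: P0=S P1=S P2=I  mem[L6]=80
17. P0: load  L3  bus=[-]  L3: P0=E P1=I P2=I  mem[L3]=10
18. P1: store L5 := 9  bus=[BusUpgr]  L5: P0=I P1=M P2=I  mem[L5]=50
19. P2: load  L5  bus=[BusRd,Flush]  L5: P0=I P1=S P2=S  mem[L5]=9
20. P0: store L7 := 30  bus=[-]  L7: P0=M P1=I P2=I  mem[L7]=61
21. P0: load  L2  bus=[BusRd,Flush]  L2: P0=S P1=S P2=I  mem[L2]=68
22. P2: load  L4  bus=[BusRd]  L4: P0=I P1=I P2=E  mem[L4]=80
23. P0: load  L5  bus=[BusRd]  L5: P0=S P1=S P2=S  mem[L5]=9
24. P0: store L1 := 91  bus=[-]  L1: P0=M P1=I P2=I  mem[L1]=77
25. P1: load  L1  bus=[BusRd,Flush]  L1: P0=S P1=S P2=I  mem[L1]=91
26. P2: load  L3  bus=[BusRd]  L3: P0=S P1=I P2=S  mem[L3]=10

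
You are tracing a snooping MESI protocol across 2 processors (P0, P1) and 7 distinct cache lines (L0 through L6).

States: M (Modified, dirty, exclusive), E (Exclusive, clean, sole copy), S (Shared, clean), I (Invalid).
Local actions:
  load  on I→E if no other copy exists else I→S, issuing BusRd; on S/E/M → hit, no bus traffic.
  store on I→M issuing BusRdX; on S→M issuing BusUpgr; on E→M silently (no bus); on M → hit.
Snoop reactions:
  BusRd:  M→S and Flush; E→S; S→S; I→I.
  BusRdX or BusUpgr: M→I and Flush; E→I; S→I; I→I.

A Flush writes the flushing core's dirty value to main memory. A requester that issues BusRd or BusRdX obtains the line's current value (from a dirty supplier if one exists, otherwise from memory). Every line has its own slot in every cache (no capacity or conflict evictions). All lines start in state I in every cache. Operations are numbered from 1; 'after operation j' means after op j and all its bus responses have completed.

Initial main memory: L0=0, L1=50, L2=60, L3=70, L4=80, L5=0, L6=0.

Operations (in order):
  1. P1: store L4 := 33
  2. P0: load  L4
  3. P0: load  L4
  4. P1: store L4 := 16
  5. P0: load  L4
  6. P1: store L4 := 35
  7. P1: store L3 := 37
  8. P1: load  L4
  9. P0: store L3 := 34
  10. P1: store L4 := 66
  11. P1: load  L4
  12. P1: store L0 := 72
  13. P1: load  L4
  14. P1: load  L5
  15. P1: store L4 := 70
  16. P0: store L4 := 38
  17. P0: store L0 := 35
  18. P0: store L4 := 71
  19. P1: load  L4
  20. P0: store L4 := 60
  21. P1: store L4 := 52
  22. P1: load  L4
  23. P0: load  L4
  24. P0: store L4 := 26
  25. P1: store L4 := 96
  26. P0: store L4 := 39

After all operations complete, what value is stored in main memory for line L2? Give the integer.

1. P1: store L4 := 33  bus=[BusRdX]  L4: P0=I P1=M  mem[L4]=80
2. P0: load  L4  bus=[BusRd,Flush]  L4: P0=S P1=S  mem[L4]=33
3. P0: load  L4  bus=[-]  L4: P0=S P1=S  mem[L4]=33
4. P1: store L4 := 16  bus=[BusUpgr]  L4: P0=I P1=M  mem[L4]=33
5. P0: load  L4  bus=[BusRd,Flush]  L4: P0=S P1=S  mem[L4]=16
6. P1: store L4 := 35  bus=[BusUpgr]  L4: P0=I P1=M  mem[L4]=16
7. P1: store L3 := 37  bus=[BusRdX]  L3: P0=I P1=M  mem[L3]=70
8. P1: load  L4  bus=[-]  L4: P0=I P1=M  mem[L4]=16
9. P0: store L3 := 34  bus=[BusRdX,Flush]  L3: P0=M P1=I  mem[L3]=37
10. P1: store L4 := 66  bus=[-]  L4: P0=I P1=M  mem[L4]=16
11. P1: load  L4  bus=[-]  L4: P0=I P1=M  mem[L4]=16
12. P1: store L0 := 72  bus=[BusRdX]  L0: P0=I P1=M  mem[L0]=0
13. P1: load  L4  bus=[-]  L4: P0=I P1=M  mem[L4]=16
14. P1: load  L5  bus=[BusRd]  L5: P0=I P1=E  mem[L5]=0
15. P1: store L4 := 70  bus=[-]  L4: P0=I P1=M  mem[L4]=16
16. P0: store L4 := 38  bus=[BusRdX,Flush]  L4: P0=M P1=I  mem[L4]=70
17. P0: store L0 := 35  bus=[BusRdX,Flush]  L0: P0=M P1=I  mem[L0]=72
18. P0: store L4 := 71  bus=[-]  L4: P0=M P1=I  mem[L4]=70
19. P1: load  L4  bus=[BusRd,Flush]  L4: P0=S P1=S  mem[L4]=71
20. P0: store L4 := 60  bus=[BusUpgr]  L4: P0=M P1=I  mem[L4]=71
21. P1: store L4 := 52  bus=[BusRdX,Flush]  L4: P0=I P1=M  mem[L4]=60
22. P1: load  L4  bus=[-]  L4: P0=I P1=M  mem[L4]=60
23. P0: load  L4  bus=[BusRd,Flush]  L4: P0=S P1=S  mem[L4]=52
24. P0: store L4 := 26  bus=[BusUpgr]  L4: P0=M P1=I  mem[L4]=52
25. P1: store L4 := 96  bus=[BusRdX,Flush]  L4: P0=I P1=M  mem[L4]=26
26. P0: store L4 := 39  bus=[BusRdX,Flush]  L4: P0=M P1=I  mem[L4]=96

memory[L2] = 60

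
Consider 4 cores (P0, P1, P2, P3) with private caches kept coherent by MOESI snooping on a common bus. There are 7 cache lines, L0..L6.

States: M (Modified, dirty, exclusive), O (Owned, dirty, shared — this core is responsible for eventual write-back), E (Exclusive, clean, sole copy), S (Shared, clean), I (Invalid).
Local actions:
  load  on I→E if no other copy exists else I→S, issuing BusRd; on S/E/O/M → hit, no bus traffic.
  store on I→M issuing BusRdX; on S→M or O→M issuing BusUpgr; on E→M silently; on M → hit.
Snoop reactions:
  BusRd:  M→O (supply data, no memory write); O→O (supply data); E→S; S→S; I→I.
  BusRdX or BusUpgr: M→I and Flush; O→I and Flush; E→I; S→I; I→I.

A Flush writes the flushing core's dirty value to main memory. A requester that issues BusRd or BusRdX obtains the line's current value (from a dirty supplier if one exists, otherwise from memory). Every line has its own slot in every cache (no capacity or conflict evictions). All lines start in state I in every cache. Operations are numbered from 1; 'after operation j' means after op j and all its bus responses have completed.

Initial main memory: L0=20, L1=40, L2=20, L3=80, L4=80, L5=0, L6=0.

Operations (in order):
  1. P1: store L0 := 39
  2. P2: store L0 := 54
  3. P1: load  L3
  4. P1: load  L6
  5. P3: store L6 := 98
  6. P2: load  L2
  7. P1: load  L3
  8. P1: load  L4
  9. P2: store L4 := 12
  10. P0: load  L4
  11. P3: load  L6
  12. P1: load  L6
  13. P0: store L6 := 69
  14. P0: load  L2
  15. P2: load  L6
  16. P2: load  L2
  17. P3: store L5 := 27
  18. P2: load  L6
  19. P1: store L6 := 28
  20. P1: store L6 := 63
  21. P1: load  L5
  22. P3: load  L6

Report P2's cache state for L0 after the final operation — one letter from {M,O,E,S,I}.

state = M

[1] P1: store L0 := 39 | P0:I, P1:M(39), P2:I, P3:I | bus: BusRdX
[2] P2: store L0 := 54 | P0:I, P1:I, P2:M(54), P3:I | bus: BusRdX,Flush
[3] P1: load  L3 | P0:I, P1:E(80), P2:I, P3:I | bus: BusRd
[4] P1: load  L6 | P0:I, P1:E(0), P2:I, P3:I | bus: BusRd
[5] P3: store L6 := 98 | P0:I, P1:I, P2:I, P3:M(98) | bus: BusRdX
[6] P2: load  L2 | P0:I, P1:I, P2:E(20), P3:I | bus: BusRd
[7] P1: load  L3 | P0:I, P1:E(80), P2:I, P3:I | bus: none
[8] P1: load  L4 | P0:I, P1:E(80), P2:I, P3:I | bus: BusRd
[9] P2: store L4 := 12 | P0:I, P1:I, P2:M(12), P3:I | bus: BusRdX
[10] P0: load  L4 | P0:S(12), P1:I, P2:O(12), P3:I | bus: BusRd
[11] P3: load  L6 | P0:I, P1:I, P2:I, P3:M(98) | bus: none
[12] P1: load  L6 | P0:I, P1:S(98), P2:I, P3:O(98) | bus: BusRd
[13] P0: store L6 := 69 | P0:M(69), P1:I, P2:I, P3:I | bus: BusRdX,Flush
[14] P0: load  L2 | P0:S(20), P1:I, P2:S(20), P3:I | bus: BusRd
[15] P2: load  L6 | P0:O(69), P1:I, P2:S(69), P3:I | bus: BusRd
[16] P2: load  L2 | P0:S(20), P1:I, P2:S(20), P3:I | bus: none
[17] P3: store L5 := 27 | P0:I, P1:I, P2:I, P3:M(27) | bus: BusRdX
[18] P2: load  L6 | P0:O(69), P1:I, P2:S(69), P3:I | bus: none
[19] P1: store L6 := 28 | P0:I, P1:M(28), P2:I, P3:I | bus: BusRdX,Flush
[20] P1: store L6 := 63 | P0:I, P1:M(63), P2:I, P3:I | bus: none
[21] P1: load  L5 | P0:I, P1:S(27), P2:I, P3:O(27) | bus: BusRd
[22] P3: load  L6 | P0:I, P1:O(63), P2:I, P3:S(63) | bus: BusRd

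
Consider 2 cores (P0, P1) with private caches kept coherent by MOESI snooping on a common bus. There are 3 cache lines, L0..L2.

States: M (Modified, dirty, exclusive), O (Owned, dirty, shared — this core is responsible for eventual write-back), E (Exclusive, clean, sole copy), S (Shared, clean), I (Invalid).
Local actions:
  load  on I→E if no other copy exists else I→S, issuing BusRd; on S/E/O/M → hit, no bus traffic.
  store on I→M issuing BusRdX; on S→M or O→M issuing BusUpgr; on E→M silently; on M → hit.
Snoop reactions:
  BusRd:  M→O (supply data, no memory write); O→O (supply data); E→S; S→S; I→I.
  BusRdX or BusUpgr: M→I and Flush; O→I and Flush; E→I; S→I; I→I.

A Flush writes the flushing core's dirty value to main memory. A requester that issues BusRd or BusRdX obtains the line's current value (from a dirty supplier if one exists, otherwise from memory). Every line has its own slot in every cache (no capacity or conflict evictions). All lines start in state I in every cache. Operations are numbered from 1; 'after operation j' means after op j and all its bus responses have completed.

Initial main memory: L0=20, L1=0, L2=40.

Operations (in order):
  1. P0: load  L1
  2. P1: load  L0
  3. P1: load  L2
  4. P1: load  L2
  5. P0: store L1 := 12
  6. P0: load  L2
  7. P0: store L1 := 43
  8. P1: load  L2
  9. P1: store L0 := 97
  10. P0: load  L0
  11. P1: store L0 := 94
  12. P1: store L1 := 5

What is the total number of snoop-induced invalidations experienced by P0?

invalidations = 2

[1] P0: load  L1 | P0:E(0), P1:I | bus: BusRd
[2] P1: load  L0 | P0:I, P1:E(20) | bus: BusRd
[3] P1: load  L2 | P0:I, P1:E(40) | bus: BusRd
[4] P1: load  L2 | P0:I, P1:E(40) | bus: none
[5] P0: store L1 := 12 | P0:M(12), P1:I | bus: none
[6] P0: load  L2 | P0:S(40), P1:S(40) | bus: BusRd
[7] P0: store L1 := 43 | P0:M(43), P1:I | bus: none
[8] P1: load  L2 | P0:S(40), P1:S(40) | bus: none
[9] P1: store L0 := 97 | P0:I, P1:M(97) | bus: none
[10] P0: load  L0 | P0:S(97), P1:O(97) | bus: BusRd
[11] P1: store L0 := 94 | P0:I, P1:M(94) | bus: BusUpgr
[12] P1: store L1 := 5 | P0:I, P1:M(5) | bus: BusRdX,Flush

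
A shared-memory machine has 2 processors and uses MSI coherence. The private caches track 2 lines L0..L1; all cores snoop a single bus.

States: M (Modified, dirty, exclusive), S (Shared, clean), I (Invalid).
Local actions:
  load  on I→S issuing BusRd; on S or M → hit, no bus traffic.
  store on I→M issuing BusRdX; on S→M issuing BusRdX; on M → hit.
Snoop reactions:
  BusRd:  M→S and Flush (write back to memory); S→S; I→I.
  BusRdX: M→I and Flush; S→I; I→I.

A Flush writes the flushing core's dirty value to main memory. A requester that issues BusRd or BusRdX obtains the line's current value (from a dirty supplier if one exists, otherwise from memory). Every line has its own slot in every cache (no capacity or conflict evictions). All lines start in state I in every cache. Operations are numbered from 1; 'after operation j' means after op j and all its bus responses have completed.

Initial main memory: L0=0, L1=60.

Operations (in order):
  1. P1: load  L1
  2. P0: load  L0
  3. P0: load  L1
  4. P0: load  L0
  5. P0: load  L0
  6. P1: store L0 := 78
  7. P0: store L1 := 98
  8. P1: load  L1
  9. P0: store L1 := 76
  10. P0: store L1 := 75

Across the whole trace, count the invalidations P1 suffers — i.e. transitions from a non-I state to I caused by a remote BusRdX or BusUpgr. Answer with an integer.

invalidations = 2

1. P1: load  L1  bus=[BusRd]  L1: P0=I P1=S  mem[L1]=60
2. P0: load  L0  bus=[BusRd]  L0: P0=S P1=I  mem[L0]=0
3. P0: load  L1  bus=[BusRd]  L1: P0=S P1=S  mem[L1]=60
4. P0: load  L0  bus=[-]  L0: P0=S P1=I  mem[L0]=0
5. P0: load  L0  bus=[-]  L0: P0=S P1=I  mem[L0]=0
6. P1: store L0 := 78  bus=[BusRdX]  L0: P0=I P1=M  mem[L0]=0
7. P0: store L1 := 98  bus=[BusRdX]  L1: P0=M P1=I  mem[L1]=60
8. P1: load  L1  bus=[BusRd,Flush]  L1: P0=S P1=S  mem[L1]=98
9. P0: store L1 := 76  bus=[BusRdX]  L1: P0=M P1=I  mem[L1]=98
10. P0: store L1 := 75  bus=[-]  L1: P0=M P1=I  mem[L1]=98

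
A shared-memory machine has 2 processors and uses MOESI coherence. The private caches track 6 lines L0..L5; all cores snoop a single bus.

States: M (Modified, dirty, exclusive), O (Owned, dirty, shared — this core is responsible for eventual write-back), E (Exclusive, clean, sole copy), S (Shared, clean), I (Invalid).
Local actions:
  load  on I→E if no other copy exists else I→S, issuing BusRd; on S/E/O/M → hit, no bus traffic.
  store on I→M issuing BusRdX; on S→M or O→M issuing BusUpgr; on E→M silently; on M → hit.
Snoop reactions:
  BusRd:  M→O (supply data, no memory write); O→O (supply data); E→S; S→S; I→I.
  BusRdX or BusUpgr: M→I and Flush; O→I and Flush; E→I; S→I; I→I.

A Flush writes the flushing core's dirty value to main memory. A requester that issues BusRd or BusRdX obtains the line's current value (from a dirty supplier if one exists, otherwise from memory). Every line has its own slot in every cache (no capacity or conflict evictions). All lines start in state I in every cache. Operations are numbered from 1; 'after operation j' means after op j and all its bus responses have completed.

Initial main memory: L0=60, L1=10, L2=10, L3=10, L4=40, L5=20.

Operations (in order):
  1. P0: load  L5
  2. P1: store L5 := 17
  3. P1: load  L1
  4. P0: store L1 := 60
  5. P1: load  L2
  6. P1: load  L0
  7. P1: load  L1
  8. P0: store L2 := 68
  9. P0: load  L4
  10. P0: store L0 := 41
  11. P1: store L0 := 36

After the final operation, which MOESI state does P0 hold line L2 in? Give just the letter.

state = M

step 1: P0: load  L5  ⟶  EI  (L5)  txn=BusRd  M[L5]=20
step 2: P1: store L5 := 17  ⟶  IM  (L5)  txn=BusRdX  M[L5]=20
step 3: P1: load  L1  ⟶  IE  (L1)  txn=BusRd  M[L1]=10
step 4: P0: store L1 := 60  ⟶  MI  (L1)  txn=BusRdX  M[L1]=10
step 5: P1: load  L2  ⟶  IE  (L2)  txn=BusRd  M[L2]=10
step 6: P1: load  L0  ⟶  IE  (L0)  txn=BusRd  M[L0]=60
step 7: P1: load  L1  ⟶  OS  (L1)  txn=BusRd  M[L1]=10
step 8: P0: store L2 := 68  ⟶  MI  (L2)  txn=BusRdX  M[L2]=10
step 9: P0: load  L4  ⟶  EI  (L4)  txn=BusRd  M[L4]=40
step 10: P0: store L0 := 41  ⟶  MI  (L0)  txn=BusRdX  M[L0]=60
step 11: P1: store L0 := 36  ⟶  IM  (L0)  txn=BusRdX+Flush  M[L0]=41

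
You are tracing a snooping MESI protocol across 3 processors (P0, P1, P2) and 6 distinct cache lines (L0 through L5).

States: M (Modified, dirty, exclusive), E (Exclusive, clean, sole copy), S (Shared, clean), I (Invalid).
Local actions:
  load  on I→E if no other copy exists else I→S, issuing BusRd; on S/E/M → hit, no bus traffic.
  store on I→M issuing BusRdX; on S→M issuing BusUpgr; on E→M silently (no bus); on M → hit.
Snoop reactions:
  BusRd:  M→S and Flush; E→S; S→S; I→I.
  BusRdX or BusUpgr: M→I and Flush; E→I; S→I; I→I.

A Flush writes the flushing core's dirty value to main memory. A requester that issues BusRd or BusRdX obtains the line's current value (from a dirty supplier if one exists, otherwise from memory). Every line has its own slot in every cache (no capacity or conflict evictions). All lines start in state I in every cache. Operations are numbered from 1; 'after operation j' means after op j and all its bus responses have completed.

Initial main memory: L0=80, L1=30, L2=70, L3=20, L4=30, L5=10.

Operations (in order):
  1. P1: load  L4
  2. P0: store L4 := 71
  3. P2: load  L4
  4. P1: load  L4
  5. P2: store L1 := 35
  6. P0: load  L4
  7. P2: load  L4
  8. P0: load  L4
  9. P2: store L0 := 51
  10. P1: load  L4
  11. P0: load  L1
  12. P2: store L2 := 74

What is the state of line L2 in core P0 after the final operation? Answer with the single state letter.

step 1: P1: load  L4  ⟶  IEI  (L4)  txn=BusRd  M[L4]=30
step 2: P0: store L4 := 71  ⟶  MII  (L4)  txn=BusRdX  M[L4]=30
step 3: P2: load  L4  ⟶  SIS  (L4)  txn=BusRd+Flush  M[L4]=71
step 4: P1: load  L4  ⟶  SSS  (L4)  txn=BusRd  M[L4]=71
step 5: P2: store L1 := 35  ⟶  IIM  (L1)  txn=BusRdX  M[L1]=30
step 6: P0: load  L4  ⟶  SSS  (L4)  txn=∅  M[L4]=71
step 7: P2: load  L4  ⟶  SSS  (L4)  txn=∅  M[L4]=71
step 8: P0: load  L4  ⟶  SSS  (L4)  txn=∅  M[L4]=71
step 9: P2: store L0 := 51  ⟶  IIM  (L0)  txn=BusRdX  M[L0]=80
step 10: P1: load  L4  ⟶  SSS  (L4)  txn=∅  M[L4]=71
step 11: P0: load  L1  ⟶  SIS  (L1)  txn=BusRd+Flush  M[L1]=35
step 12: P2: store L2 := 74  ⟶  IIM  (L2)  txn=BusRdX  M[L2]=70

state = I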